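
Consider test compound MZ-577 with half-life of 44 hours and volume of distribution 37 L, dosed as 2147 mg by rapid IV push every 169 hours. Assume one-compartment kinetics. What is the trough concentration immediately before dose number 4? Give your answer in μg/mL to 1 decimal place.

f = (1/2)^(τ/t½) = (1/2)^(169/44) ≈ 0.0698.
C₀ = D/Vd = 2147/37 ≈ 58.027 μg/mL.
Before the 4th dose, 3 doses have been given. Superposition: Cmin = C₀·(f + f² + … + f^3).
≈ 58.027 × (0.0698 + 0.0049 + 0.0003) ≈ 58.027 × 0.0750 ≈ 4.352 μg/mL.

4.4 μg/mL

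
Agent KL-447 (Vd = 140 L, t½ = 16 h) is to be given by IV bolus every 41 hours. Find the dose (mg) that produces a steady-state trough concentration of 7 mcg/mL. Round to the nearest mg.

4809 mg

τ/t½ = 41/16 ≈ 2.5625, so f = (1/2)^(41/16) ≈ 0.169282.
Cmin,ss = (D/Vd)·f/(1−f), so D = Cmin,ss·Vd·(1−f)/f.
D = 7 × 140 × (1−f)/f ≈ 7 × 140 × 4.90730 ≈ 4809.15 mg.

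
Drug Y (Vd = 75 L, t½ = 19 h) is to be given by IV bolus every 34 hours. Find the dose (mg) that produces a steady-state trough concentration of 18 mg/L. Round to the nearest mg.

3317 mg

τ/t½ = 34/19 ≈ 1.7895, so f = (1/2)^(34/19) ≈ 0.289278.
Cmin,ss = (D/Vd)·f/(1−f), so D = Cmin,ss·Vd·(1−f)/f.
D = 18 × 75 × (1−f)/f ≈ 18 × 75 × 2.45688 ≈ 3316.79 mg.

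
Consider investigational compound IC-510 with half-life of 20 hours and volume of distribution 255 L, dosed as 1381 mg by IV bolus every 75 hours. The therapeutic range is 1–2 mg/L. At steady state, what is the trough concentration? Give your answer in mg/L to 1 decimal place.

0.4 mg/L

k = ln2/t½ = ln2/20 ≈ 0.034657 h⁻¹; fraction remaining f = e^(−kτ) = e^(−0.034657×75) ≈ 0.0743.
At steady state, accumulation factor R = 1/(1 − e^(−kτ)) ≈ 1.0803.
Single-dose peak C₀ = D/Vd = 1381/255 ≈ 5.416 mg/L.
Cmax,ss = C₀/(1 − f) ≈ 5.416/0.9257 ≈ 5.851 mg/L.
Steady-state trough Cmin,ss = Cmax,ss·f ≈ 5.851 × 0.0743 ≈ 0.435 mg/L.
Trough 0.4 mg/L vs MEC 1 mg/L: subtherapeutic.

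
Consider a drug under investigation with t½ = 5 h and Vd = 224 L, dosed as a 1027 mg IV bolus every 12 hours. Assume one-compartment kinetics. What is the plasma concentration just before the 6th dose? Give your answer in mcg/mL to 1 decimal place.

1.1 mcg/mL

f = (1/2)^(τ/t½) = (1/2)^(12/5) ≈ 0.1895.
C₀ = D/Vd = 1027/224 ≈ 4.585 mcg/mL.
Before the 6th dose, 5 doses have been given. Superposition: Cmin = C₀·(f + f² + … + f^5).
≈ 4.585 × (0.1895 + 0.0359 + 0.0068 + 0.0013 + 0.0002) ≈ 4.585 × 0.2337 ≈ 1.072 mcg/mL.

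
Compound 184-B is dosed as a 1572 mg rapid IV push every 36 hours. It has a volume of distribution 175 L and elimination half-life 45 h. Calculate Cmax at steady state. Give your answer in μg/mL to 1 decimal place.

21.1 μg/mL

τ/t½ = 36/45 ≈ 0.8, so fraction remaining f = (1/2)^(36/45) ≈ 0.5743.
At steady state, accumulation factor R = 1/(1 − e^(−kτ)) ≈ 2.3491.
Each bolus raises the concentration by D/Vd = 1572/175 ≈ 8.983 μg/mL.
Steady-state peak Cmax,ss = C₀·R ≈ 8.983 × 2.3491 ≈ 21.102 μg/mL.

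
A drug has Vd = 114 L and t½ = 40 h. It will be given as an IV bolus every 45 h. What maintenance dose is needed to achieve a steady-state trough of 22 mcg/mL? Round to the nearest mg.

2962 mg

τ/t½ = 45/40 ≈ 1.125, so f = (1/2)^(45/40) ≈ 0.458502.
Cmin,ss = (D/Vd)·f/(1−f), so D = Cmin,ss·Vd·(1−f)/f.
D = 22 × 114 × (1−f)/f ≈ 22 × 114 × 1.18102 ≈ 2962.00 mg.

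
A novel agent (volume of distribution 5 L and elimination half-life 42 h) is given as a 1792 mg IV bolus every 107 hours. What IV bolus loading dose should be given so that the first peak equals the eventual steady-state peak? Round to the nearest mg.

f = (1/2)^(107/42) ≈ 0.171037; accumulation ratio R = 1/(1−f) ≈ 1.20633.
Loading dose to hit Cmax,ss on first dose: D_load = D_maint·R ≈ 1792 × 1.20633 ≈ 2161.74 mg.

2162 mg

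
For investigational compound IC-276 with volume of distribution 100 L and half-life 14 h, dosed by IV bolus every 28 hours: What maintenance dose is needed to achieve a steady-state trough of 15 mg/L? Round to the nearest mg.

4500 mg

τ/t½ = 28/14 ≈ 2, so f = (1/2)^(28/14) ≈ 0.250000.
Cmin,ss = (D/Vd)·f/(1−f), so D = Cmin,ss·Vd·(1−f)/f.
D = 15 × 100 × (1−f)/f ≈ 15 × 100 × 3.00000 ≈ 4500.00 mg.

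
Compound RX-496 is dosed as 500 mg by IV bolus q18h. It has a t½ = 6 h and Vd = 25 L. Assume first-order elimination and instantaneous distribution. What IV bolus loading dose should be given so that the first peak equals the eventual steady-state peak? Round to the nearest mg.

571 mg

f = (1/2)^(18/6) ≈ 0.125000; accumulation ratio R = 1/(1−f) ≈ 1.14286.
Loading dose to hit Cmax,ss on first dose: D_load = D_maint·R ≈ 500 × 1.14286 ≈ 571.43 mg.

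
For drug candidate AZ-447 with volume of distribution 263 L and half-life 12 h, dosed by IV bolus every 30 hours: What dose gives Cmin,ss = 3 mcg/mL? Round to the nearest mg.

3674 mg

τ/t½ = 30/12 ≈ 2.5, so f = (1/2)^(30/12) ≈ 0.176777.
Cmin,ss = (D/Vd)·f/(1−f), so D = Cmin,ss·Vd·(1−f)/f.
D = 3 × 263 × (1−f)/f ≈ 3 × 263 × 4.65684 ≈ 3674.25 mg.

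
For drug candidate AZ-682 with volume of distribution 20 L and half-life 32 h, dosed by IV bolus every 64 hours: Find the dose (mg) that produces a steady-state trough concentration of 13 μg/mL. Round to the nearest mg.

τ/t½ = 64/32 ≈ 2, so f = (1/2)^(64/32) ≈ 0.250000.
Cmin,ss = (D/Vd)·f/(1−f), so D = Cmin,ss·Vd·(1−f)/f.
D = 13 × 20 × (1−f)/f ≈ 13 × 20 × 3.00000 ≈ 780.00 mg.

780 mg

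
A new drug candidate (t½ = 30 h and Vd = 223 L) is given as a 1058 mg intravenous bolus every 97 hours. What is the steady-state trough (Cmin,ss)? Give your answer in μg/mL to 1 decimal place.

k = ln2/t½ = ln2/30 ≈ 0.023105 h⁻¹; fraction remaining f = e^(−kτ) = e^(−0.023105×97) ≈ 0.1063.
Single-dose peak C₀ = D/Vd = 1058/223 ≈ 4.744 μg/mL.
Steady-state trough Cmin,ss = C₀·f/(1−f) ≈ 4.744 × 0.1063/0.8937 ≈ 0.564 μg/mL.

0.6 μg/mL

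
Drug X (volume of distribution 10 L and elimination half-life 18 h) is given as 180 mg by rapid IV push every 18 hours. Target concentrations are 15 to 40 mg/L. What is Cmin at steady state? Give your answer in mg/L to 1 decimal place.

18.0 mg/L

τ = 18 h = 1 half-life, so f = (1/2)^1 = 0.5.
Accumulation ratio R = 1/(1 − f) = 1/0.5 = 2/1.
Single-dose peak C₀ = D/Vd = 180/10 = 18 mg/L.
Steady-state peak Cmax,ss = C₀·R = 18 × 2/1 ≈ 36.000 mg/L.
Steady-state trough Cmin,ss = Cmax,ss·f ≈ 36.000 × 0.5 ≈ 18.000 mg/L.
Trough 18.0 mg/L vs MEC 15 mg/L: adequate.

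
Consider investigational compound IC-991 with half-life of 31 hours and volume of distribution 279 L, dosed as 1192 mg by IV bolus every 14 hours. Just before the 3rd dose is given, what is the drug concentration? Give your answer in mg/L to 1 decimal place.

5.4 mg/L

f = (1/2)^(τ/t½) = (1/2)^(14/31) ≈ 0.7312.
C₀ = D/Vd = 1192/279 ≈ 4.272 mg/L.
Before the 3rd dose, 2 doses have been given. Superposition: Cmin = C₀·(f + f²).
≈ 4.272 × (0.7312 + 0.5347) ≈ 4.272 × 1.2659 ≈ 5.408 mg/L.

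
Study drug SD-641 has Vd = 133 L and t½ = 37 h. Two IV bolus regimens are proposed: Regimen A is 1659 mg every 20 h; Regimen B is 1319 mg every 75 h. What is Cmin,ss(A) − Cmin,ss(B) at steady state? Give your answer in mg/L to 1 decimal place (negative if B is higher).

Regimen A: f = (1/2)^(20/37) ≈ 0.6875; Cmin,ss = (1659/133)·f/(1−f) ≈ 27.442 mg/L.
Regimen B: f = (1/2)^(75/37) ≈ 0.2454; Cmin,ss = (1319/133)·f/(1−f) ≈ 3.225 mg/L.
Difference ≈ 27.442 − 3.225 ≈ 24.217 mg/L.

24.2 mg/L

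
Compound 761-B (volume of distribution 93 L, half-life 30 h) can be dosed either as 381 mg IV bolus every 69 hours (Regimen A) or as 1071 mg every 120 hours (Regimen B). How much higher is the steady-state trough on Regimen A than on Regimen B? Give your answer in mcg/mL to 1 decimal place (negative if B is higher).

Regimen A: f = (1/2)^(69/30) ≈ 0.2031; Cmin,ss = (381/93)·f/(1−f) ≈ 1.044 mcg/mL.
Regimen B: f = (1/2)^(120/30) ≈ 0.0625; Cmin,ss = (1071/93)·f/(1−f) ≈ 0.768 mcg/mL.
Difference ≈ 1.044 − 0.768 ≈ 0.276 mcg/mL.

0.3 mcg/mL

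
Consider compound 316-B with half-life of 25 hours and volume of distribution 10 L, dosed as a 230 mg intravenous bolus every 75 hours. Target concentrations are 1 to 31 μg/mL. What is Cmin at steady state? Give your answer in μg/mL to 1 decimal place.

3.3 μg/mL

The dosing interval is 3 half-lives, so f = 2^(−3) = 0.125.
At steady state, R = 1/(1 − 0.125) = 8/7.
Single-dose peak C₀ = D/Vd = 230/10 = 23 μg/mL.
Steady-state peak Cmax,ss = C₀·R = 23 × 8/7 ≈ 26.286 μg/mL.
Steady-state trough Cmin,ss = Cmax,ss·f ≈ 26.286 × 0.125 ≈ 3.286 μg/mL.
Trough 3.3 μg/mL vs MEC 1 μg/mL: adequate.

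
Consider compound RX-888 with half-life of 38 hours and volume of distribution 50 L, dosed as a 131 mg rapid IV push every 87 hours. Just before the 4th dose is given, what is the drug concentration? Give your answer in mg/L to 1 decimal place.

0.7 mg/L

f = (1/2)^(τ/t½) = (1/2)^(87/38) ≈ 0.2046.
C₀ = D/Vd = 131/50 ≈ 2.620 mg/L.
Before the 4th dose, 3 doses have been given. Superposition: Cmin = C₀·(f + f² + … + f^3).
≈ 2.620 × (0.2046 + 0.0419 + 0.0086) ≈ 2.620 × 0.2551 ≈ 0.668 mg/L.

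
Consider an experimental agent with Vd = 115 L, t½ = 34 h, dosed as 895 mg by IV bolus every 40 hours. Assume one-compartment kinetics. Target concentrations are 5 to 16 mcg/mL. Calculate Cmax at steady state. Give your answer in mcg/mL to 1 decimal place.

Over one 40-h interval, 40/34 ≈ 1.1765 half-lives elapse, leaving f ≈ 0.4424 of each dose.
Accumulation ratio R = 1/(1 − f) ≈ 1/0.5576 ≈ 1.7934.
Single-dose peak C₀ = D/Vd = 895/115 ≈ 7.783 mcg/mL.
Steady-state peak Cmax,ss = C₀·R ≈ 7.783 × 1.7934 ≈ 13.958 mcg/mL.
Peak 14.0 mcg/mL vs MTC 16 mcg/mL: below toxic threshold.

14.0 mcg/mL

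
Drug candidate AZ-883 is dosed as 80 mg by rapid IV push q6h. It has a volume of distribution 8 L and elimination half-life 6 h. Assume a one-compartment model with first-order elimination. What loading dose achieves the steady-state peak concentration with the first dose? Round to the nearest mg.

160 mg

f = (1/2)^(6/6) ≈ 0.500000; accumulation ratio R = 1/(1−f) ≈ 2.00000.
Loading dose to hit Cmax,ss on first dose: D_load = D_maint·R ≈ 80 × 2.00000 ≈ 160.00 mg.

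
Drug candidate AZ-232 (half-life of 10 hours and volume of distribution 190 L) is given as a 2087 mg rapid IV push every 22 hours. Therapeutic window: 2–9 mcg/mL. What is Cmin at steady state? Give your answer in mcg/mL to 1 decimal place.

3.1 mcg/mL

τ/t½ = 22/10 ≈ 2.2, so fraction remaining f = (1/2)^(22/10) ≈ 0.2176.
Single-dose peak C₀ = D/Vd = 2087/190 ≈ 10.984 mcg/mL.
Steady-state trough Cmin,ss = C₀·f/(1−f) ≈ 10.984 × 0.2176/0.7824 ≈ 3.055 mcg/mL.
Trough 3.1 mcg/mL vs MEC 2 mcg/mL: adequate.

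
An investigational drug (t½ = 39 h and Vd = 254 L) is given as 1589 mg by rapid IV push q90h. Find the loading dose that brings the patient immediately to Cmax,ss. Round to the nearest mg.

f = (1/2)^(90/39) ≈ 0.201983; accumulation ratio R = 1/(1−f) ≈ 1.25311.
Loading dose to hit Cmax,ss on first dose: D_load = D_maint·R ≈ 1589 × 1.25311 ≈ 1991.19 mg.

1991 mg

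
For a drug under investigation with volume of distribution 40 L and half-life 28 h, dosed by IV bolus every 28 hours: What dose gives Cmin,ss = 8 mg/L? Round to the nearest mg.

320 mg

τ/t½ = 28/28 ≈ 1, so f = (1/2)^(28/28) ≈ 0.500000.
Cmin,ss = (D/Vd)·f/(1−f), so D = Cmin,ss·Vd·(1−f)/f.
D = 8 × 40 × (1−f)/f ≈ 8 × 40 × 1.00000 ≈ 320.00 mg.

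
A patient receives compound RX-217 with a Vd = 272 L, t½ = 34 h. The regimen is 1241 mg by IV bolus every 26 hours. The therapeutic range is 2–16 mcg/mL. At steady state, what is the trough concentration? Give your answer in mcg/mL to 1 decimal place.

6.5 mcg/mL

τ/t½ = 26/34 ≈ 0.76471, so fraction remaining f = (1/2)^(26/34) ≈ 0.5886.
Accumulation ratio R = 1/(1 − f) ≈ 1/0.4114 ≈ 2.4307.
Each bolus raises the concentration by D/Vd = 1241/272 ≈ 4.562 mcg/mL.
Cmax,ss = C₀/(1 − f) ≈ 4.562/0.4114 ≈ 11.089 mcg/mL.
One interval later, Cmin,ss = Cmax,ss·e^(−kτ) ≈ 11.089 × 0.5886 ≈ 6.527 mcg/mL.
Trough 6.5 mcg/mL vs MEC 2 mcg/mL: adequate.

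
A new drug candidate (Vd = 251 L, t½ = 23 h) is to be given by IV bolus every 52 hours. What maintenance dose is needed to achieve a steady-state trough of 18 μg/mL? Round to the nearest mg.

τ/t½ = 52/23 ≈ 2.2609, so f = (1/2)^(52/23) ≈ 0.208646.
Cmin,ss = (D/Vd)·f/(1−f), so D = Cmin,ss·Vd·(1−f)/f.
D = 18 × 251 × (1−f)/f ≈ 18 × 251 × 3.79281 ≈ 17135.92 mg.

17136 mg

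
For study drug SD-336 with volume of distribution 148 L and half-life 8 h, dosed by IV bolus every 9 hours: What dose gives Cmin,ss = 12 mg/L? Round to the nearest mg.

τ/t½ = 9/8 ≈ 1.125, so f = (1/2)^(9/8) ≈ 0.458502.
Cmin,ss = (D/Vd)·f/(1−f), so D = Cmin,ss·Vd·(1−f)/f.
D = 12 × 148 × (1−f)/f ≈ 12 × 148 × 1.18102 ≈ 2097.49 mg.

2097 mg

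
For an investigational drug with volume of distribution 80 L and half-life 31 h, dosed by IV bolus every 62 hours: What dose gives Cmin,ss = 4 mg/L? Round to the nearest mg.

τ/t½ = 62/31 ≈ 2, so f = (1/2)^(62/31) ≈ 0.250000.
Cmin,ss = (D/Vd)·f/(1−f), so D = Cmin,ss·Vd·(1−f)/f.
D = 4 × 80 × (1−f)/f ≈ 4 × 80 × 3.00000 ≈ 960.00 mg.

960 mg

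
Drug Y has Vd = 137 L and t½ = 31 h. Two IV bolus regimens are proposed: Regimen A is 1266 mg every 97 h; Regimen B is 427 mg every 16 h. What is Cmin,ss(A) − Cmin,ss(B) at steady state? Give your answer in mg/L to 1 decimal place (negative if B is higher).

-6.1 mg/L

Regimen A: f = (1/2)^(97/31) ≈ 0.1143; Cmin,ss = (1266/137)·f/(1−f) ≈ 1.193 mg/L.
Regimen B: f = (1/2)^(16/31) ≈ 0.6992; Cmin,ss = (427/137)·f/(1−f) ≈ 7.245 mg/L.
Difference ≈ 1.193 − 7.245 ≈ -6.052 mg/L.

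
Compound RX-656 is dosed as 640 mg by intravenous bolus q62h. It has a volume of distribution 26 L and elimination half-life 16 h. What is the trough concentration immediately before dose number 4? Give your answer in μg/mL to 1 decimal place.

f = (1/2)^(τ/t½) = (1/2)^(62/16) ≈ 0.0682.
C₀ = D/Vd = 640/26 ≈ 24.615 μg/mL.
Before the 4th dose, 3 doses have been given. Superposition: Cmin = C₀·(f + f² + … + f^3).
≈ 24.615 × (0.0682 + 0.0047 + 0.0003) ≈ 24.615 × 0.0732 ≈ 1.802 μg/mL.

1.8 μg/mL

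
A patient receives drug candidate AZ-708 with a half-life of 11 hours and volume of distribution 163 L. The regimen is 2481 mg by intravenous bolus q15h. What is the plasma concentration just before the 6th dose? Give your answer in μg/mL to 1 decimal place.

f = (1/2)^(τ/t½) = (1/2)^(15/11) ≈ 0.3886.
C₀ = D/Vd = 2481/163 ≈ 15.221 μg/mL.
Before the 6th dose, 5 doses have been given. Superposition: Cmin = C₀·(f + f² + … + f^5).
≈ 15.221 × (0.3886 + 0.1510 + 0.0587 + 0.0228 + 0.0089) ≈ 15.221 × 0.6300 ≈ 9.589 μg/mL.

9.6 μg/mL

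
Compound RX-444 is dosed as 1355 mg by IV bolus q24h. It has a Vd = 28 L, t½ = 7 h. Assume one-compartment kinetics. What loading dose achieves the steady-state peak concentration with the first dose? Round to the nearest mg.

f = (1/2)^(24/7) ≈ 0.092875; accumulation ratio R = 1/(1−f) ≈ 1.10238.
Loading dose to hit Cmax,ss on first dose: D_load = D_maint·R ≈ 1355 × 1.10238 ≈ 1493.72 mg.

1494 mg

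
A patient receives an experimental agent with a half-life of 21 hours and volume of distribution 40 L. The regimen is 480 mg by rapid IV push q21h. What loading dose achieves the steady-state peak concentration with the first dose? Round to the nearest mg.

f = (1/2)^(21/21) ≈ 0.500000; accumulation ratio R = 1/(1−f) ≈ 2.00000.
Loading dose to hit Cmax,ss on first dose: D_load = D_maint·R ≈ 480 × 2.00000 ≈ 960.00 mg.

960 mg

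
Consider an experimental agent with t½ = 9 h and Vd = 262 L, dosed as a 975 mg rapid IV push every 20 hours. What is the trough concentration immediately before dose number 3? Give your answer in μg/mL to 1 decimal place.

1.0 μg/mL

f = (1/2)^(τ/t½) = (1/2)^(20/9) ≈ 0.2143.
C₀ = D/Vd = 975/262 ≈ 3.721 μg/mL.
Before the 3rd dose, 2 doses have been given. Superposition: Cmin = C₀·(f + f²).
≈ 3.721 × (0.2143 + 0.0459) ≈ 3.721 × 0.2602 ≈ 0.968 μg/mL.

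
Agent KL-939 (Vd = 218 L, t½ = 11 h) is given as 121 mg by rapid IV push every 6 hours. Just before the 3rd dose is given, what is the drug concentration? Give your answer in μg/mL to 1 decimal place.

0.6 μg/mL

f = (1/2)^(τ/t½) = (1/2)^(6/11) ≈ 0.6852.
C₀ = D/Vd = 121/218 ≈ 0.555 μg/mL.
Before the 3rd dose, 2 doses have been given. Superposition: Cmin = C₀·(f + f²).
≈ 0.555 × (0.6852 + 0.4695) ≈ 0.555 × 1.1547 ≈ 0.641 μg/mL.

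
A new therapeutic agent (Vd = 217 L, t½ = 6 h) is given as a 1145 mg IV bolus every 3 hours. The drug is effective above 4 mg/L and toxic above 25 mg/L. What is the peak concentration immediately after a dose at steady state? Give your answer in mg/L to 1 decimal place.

18.0 mg/L

k = ln2/t½ = ln2/6 ≈ 0.115525 h⁻¹; fraction remaining f = e^(−kτ) = e^(−0.115525×3) ≈ 0.7071.
At steady state, accumulation factor R = 1/(1 − e^(−kτ)) ≈ 3.4141.
Each bolus raises the concentration by D/Vd = 1145/217 ≈ 5.276 mg/L.
Steady-state peak Cmax,ss = C₀·R ≈ 5.276 × 3.4141 ≈ 18.013 mg/L.
Peak 18.0 mg/L vs MTC 25 mg/L: below toxic threshold.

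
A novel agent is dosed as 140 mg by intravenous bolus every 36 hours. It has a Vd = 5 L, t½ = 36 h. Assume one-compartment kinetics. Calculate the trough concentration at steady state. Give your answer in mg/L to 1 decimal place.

28.0 mg/L

The dosing interval is 1 half-life, so f = 2^(−1) = 0.5.
Accumulation ratio R = 1/(1 − f) = 1/0.5 = 2/1.
Single-dose peak C₀ = D/Vd = 140/5 = 28 mg/L.
Steady-state peak Cmax,ss = C₀·R = 28 × 2/1 ≈ 56.000 mg/L.
Steady-state trough Cmin,ss = Cmax,ss·f ≈ 56.000 × 0.5 ≈ 28.000 mg/L.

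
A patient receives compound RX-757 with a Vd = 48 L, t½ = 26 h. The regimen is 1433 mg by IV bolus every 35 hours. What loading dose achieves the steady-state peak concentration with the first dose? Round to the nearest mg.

f = (1/2)^(35/26) ≈ 0.393339; accumulation ratio R = 1/(1−f) ≈ 1.64837.
Loading dose to hit Cmax,ss on first dose: D_load = D_maint·R ≈ 1433 × 1.64837 ≈ 2362.11 mg.

2362 mg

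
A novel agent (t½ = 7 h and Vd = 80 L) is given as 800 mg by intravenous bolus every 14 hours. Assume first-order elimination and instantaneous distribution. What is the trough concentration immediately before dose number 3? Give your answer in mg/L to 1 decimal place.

3.1 mg/L

f = (1/2)^(τ/t½) = (1/2)^(14/7) ≈ 0.2500.
C₀ = D/Vd = 800/80 ≈ 10.000 mg/L.
Before the 3rd dose, 2 doses have been given. Superposition: Cmin = C₀·(f + f²).
≈ 10.000 × (0.2500 + 0.0625) ≈ 10.000 × 0.3125 ≈ 3.125 mg/L.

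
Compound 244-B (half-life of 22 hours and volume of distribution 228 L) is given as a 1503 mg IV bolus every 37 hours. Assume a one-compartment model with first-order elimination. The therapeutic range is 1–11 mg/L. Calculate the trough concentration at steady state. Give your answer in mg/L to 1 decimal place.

τ/t½ = 37/22 ≈ 1.6818, so fraction remaining f = (1/2)^(37/22) ≈ 0.3117.
Accumulation ratio R = 1/(1 − f) ≈ 1/0.6883 ≈ 1.4529.
Each bolus raises the concentration by D/Vd = 1503/228 ≈ 6.592 mg/L.
Steady-state peak Cmax,ss = C₀·R ≈ 6.592 × 1.4529 ≈ 9.578 mg/L.
One interval later, Cmin,ss = Cmax,ss·e^(−kτ) ≈ 9.578 × 0.3117 ≈ 2.985 mg/L.
Trough 3.0 mg/L vs MEC 1 mg/L: adequate.

3.0 mg/L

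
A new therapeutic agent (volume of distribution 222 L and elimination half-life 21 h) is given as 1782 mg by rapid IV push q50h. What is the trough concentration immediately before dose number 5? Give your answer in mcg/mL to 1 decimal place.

1.9 mcg/mL

f = (1/2)^(τ/t½) = (1/2)^(50/21) ≈ 0.1920.
C₀ = D/Vd = 1782/222 ≈ 8.027 mcg/mL.
Before the 5th dose, 4 doses have been given. Superposition: Cmin = C₀·(f + f² + … + f^4).
≈ 8.027 × (0.1920 + 0.0369 + 0.0071 + 0.0014) ≈ 8.027 × 0.2374 ≈ 1.906 mcg/mL.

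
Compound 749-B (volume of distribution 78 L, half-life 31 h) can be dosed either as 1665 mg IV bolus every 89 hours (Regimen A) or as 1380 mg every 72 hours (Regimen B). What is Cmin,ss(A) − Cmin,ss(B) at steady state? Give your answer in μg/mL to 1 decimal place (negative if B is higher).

Regimen A: f = (1/2)^(89/31) ≈ 0.1367; Cmin,ss = (1665/78)·f/(1−f) ≈ 3.380 μg/mL.
Regimen B: f = (1/2)^(72/31) ≈ 0.1999; Cmin,ss = (1380/78)·f/(1−f) ≈ 4.420 μg/mL.
Difference ≈ 3.380 − 4.420 ≈ -1.040 μg/mL.

-1.0 μg/mL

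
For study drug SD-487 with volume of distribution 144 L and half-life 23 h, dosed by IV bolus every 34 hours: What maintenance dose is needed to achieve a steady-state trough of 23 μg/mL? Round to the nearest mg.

τ/t½ = 34/23 ≈ 1.4783, so f = (1/2)^(34/23) ≈ 0.358921.
Cmin,ss = (D/Vd)·f/(1−f), so D = Cmin,ss·Vd·(1−f)/f.
D = 23 × 144 × (1−f)/f ≈ 23 × 144 × 1.78613 ≈ 5915.66 mg.

5916 mg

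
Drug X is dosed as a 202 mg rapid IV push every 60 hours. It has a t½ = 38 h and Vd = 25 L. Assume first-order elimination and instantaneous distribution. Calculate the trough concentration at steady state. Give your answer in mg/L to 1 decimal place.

4.1 mg/L

τ/t½ = 60/38 ≈ 1.5789, so fraction remaining f = (1/2)^(60/38) ≈ 0.3347.
At steady state, accumulation factor R = 1/(1 − e^(−kτ)) ≈ 1.5031.
Each bolus raises the concentration by D/Vd = 202/25 ≈ 8.080 mg/L.
Cmax,ss = C₀/(1 − f) ≈ 8.080/0.6653 ≈ 12.145 mg/L.
Steady-state trough Cmin,ss = Cmax,ss·f ≈ 12.145 × 0.3347 ≈ 4.065 mg/L.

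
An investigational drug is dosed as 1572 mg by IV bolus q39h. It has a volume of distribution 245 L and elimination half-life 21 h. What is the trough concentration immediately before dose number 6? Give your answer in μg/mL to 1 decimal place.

2.4 μg/mL

f = (1/2)^(τ/t½) = (1/2)^(39/21) ≈ 0.2760.
C₀ = D/Vd = 1572/245 ≈ 6.416 μg/mL.
Before the 6th dose, 5 doses have been given. Superposition: Cmin = C₀·(f + f² + … + f^5).
≈ 6.416 × (0.2760 + 0.0762 + 0.0210 + 0.0058 + 0.0016) ≈ 6.416 × 0.3806 ≈ 2.442 μg/mL.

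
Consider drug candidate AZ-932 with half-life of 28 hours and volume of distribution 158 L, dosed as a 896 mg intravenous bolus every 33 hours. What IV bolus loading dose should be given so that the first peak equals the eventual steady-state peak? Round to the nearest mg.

f = (1/2)^(33/28) ≈ 0.441789; accumulation ratio R = 1/(1−f) ≈ 1.79144.
Loading dose to hit Cmax,ss on first dose: D_load = D_maint·R ≈ 896 × 1.79144 ≈ 1605.13 mg.

1605 mg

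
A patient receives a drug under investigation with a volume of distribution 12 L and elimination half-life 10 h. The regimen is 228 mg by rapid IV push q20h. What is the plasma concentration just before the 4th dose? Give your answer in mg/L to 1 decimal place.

6.2 mg/L

f = (1/2)^(τ/t½) = (1/2)^(20/10) ≈ 0.2500.
C₀ = D/Vd = 228/12 ≈ 19.000 mg/L.
Before the 4th dose, 3 doses have been given. Superposition: Cmin = C₀·(f + f² + … + f^3).
≈ 19.000 × (0.2500 + 0.0625 + 0.0156) ≈ 19.000 × 0.3281 ≈ 6.234 mg/L.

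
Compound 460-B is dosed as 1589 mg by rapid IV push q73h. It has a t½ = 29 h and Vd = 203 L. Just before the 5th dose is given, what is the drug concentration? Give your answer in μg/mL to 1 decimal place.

f = (1/2)^(τ/t½) = (1/2)^(73/29) ≈ 0.1747.
C₀ = D/Vd = 1589/203 ≈ 7.828 μg/mL.
Before the 5th dose, 4 doses have been given. Superposition: Cmin = C₀·(f + f² + … + f^4).
≈ 7.828 × (0.1747 + 0.0305 + 0.0053 + 0.0009) ≈ 7.828 × 0.2114 ≈ 1.655 μg/mL.

1.7 μg/mL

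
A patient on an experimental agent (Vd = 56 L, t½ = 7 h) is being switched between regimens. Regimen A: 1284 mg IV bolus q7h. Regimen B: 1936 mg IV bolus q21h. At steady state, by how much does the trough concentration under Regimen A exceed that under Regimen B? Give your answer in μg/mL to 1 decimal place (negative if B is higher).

18.0 μg/mL

Regimen A: f = (1/2)^(7/7) ≈ 0.5000; Cmin,ss = (1284/56)·f/(1−f) ≈ 22.929 μg/mL.
Regimen B: f = (1/2)^(21/7) ≈ 0.1250; Cmin,ss = (1936/56)·f/(1−f) ≈ 4.939 μg/mL.
Difference ≈ 22.929 − 4.939 ≈ 17.990 μg/mL.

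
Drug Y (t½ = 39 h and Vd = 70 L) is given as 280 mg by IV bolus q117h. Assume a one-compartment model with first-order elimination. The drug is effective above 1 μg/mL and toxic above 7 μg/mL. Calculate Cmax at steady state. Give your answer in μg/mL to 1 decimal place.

The dosing interval is 3 half-lives, so f = 2^(−3) = 0.125.
At steady state, R = 1/(1 − 0.125) = 8/7.
Single-dose peak C₀ = D/Vd = 280/70 = 4 μg/mL.
Steady-state peak Cmax,ss = C₀·R = 4 × 8/7 ≈ 4.571 μg/mL.
Peak 4.6 μg/mL vs MTC 7 μg/mL: below toxic threshold.

4.6 μg/mL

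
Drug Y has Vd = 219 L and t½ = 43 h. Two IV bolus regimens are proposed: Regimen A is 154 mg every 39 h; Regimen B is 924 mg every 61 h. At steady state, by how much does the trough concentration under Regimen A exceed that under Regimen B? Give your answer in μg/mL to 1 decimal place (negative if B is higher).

-1.7 μg/mL

Regimen A: f = (1/2)^(39/43) ≈ 0.5333; Cmin,ss = (154/219)·f/(1−f) ≈ 0.804 μg/mL.
Regimen B: f = (1/2)^(61/43) ≈ 0.3741; Cmin,ss = (924/219)·f/(1−f) ≈ 2.522 μg/mL.
Difference ≈ 0.804 − 2.522 ≈ -1.718 μg/mL.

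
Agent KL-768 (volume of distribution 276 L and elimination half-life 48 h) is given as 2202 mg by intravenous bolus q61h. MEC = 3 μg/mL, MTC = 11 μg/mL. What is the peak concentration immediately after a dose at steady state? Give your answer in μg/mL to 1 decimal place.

13.6 μg/mL

Over one 61-h interval, 61/48 ≈ 1.2708 half-lives elapse, leaving f ≈ 0.4144 of each dose.
Accumulation ratio R = 1/(1 − f) ≈ 1/0.5856 ≈ 1.7077.
Each bolus raises the concentration by D/Vd = 2202/276 ≈ 7.978 μg/mL.
Cmax,ss = C₀/(1 − f) ≈ 7.978/0.5856 ≈ 13.624 μg/mL.
Peak 13.6 μg/mL vs MTC 11 μg/mL: exceeds toxic threshold.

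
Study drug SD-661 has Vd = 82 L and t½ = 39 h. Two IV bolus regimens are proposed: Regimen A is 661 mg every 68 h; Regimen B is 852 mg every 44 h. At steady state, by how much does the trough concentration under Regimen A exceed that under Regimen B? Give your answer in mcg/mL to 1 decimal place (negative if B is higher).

-5.3 mcg/mL

Regimen A: f = (1/2)^(68/39) ≈ 0.2986; Cmin,ss = (661/82)·f/(1−f) ≈ 3.432 mcg/mL.
Regimen B: f = (1/2)^(44/39) ≈ 0.4575; Cmin,ss = (852/82)·f/(1−f) ≈ 8.762 mcg/mL.
Difference ≈ 3.432 − 8.762 ≈ -5.330 mcg/mL.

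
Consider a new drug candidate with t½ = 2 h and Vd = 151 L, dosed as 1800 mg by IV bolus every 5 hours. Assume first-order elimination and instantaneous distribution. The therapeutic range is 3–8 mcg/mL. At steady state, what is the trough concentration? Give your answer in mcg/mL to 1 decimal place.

2.6 mcg/mL

τ/t½ = 5/2 ≈ 2.5, so fraction remaining f = (1/2)^(5/2) ≈ 0.1768.
Each bolus raises the concentration by D/Vd = 1800/151 ≈ 11.921 mcg/mL.
Steady-state trough Cmin,ss = C₀·f/(1−f) ≈ 11.921 × 0.1768/0.8232 ≈ 2.560 mcg/mL.
Trough 2.6 mcg/mL vs MEC 3 mcg/mL: subtherapeutic.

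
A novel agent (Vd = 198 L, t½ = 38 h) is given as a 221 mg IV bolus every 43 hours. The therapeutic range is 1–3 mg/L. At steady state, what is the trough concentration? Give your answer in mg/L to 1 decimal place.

k = ln2/t½ = ln2/38 ≈ 0.018241 h⁻¹; fraction remaining f = e^(−kτ) = e^(−0.018241×43) ≈ 0.4564.
Each bolus raises the concentration by D/Vd = 221/198 ≈ 1.116 mg/L.
Steady-state trough Cmin,ss = C₀·f/(1−f) ≈ 1.116 × 0.4564/0.5436 ≈ 0.937 mg/L.
Trough 0.9 mg/L vs MEC 1 mg/L: subtherapeutic.

0.9 mg/L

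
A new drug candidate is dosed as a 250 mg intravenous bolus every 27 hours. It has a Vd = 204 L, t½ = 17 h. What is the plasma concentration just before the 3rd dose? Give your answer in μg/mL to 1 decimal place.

f = (1/2)^(τ/t½) = (1/2)^(27/17) ≈ 0.3326.
C₀ = D/Vd = 250/204 ≈ 1.225 μg/mL.
Before the 3rd dose, 2 doses have been given. Superposition: Cmin = C₀·(f + f²).
≈ 1.225 × (0.3326 + 0.1106) ≈ 1.225 × 0.4432 ≈ 0.543 μg/mL.

0.5 μg/mL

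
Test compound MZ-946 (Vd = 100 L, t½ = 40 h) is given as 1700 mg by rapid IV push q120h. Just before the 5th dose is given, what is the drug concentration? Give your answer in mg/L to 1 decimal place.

f = (1/2)^(τ/t½) = (1/2)^(120/40) ≈ 0.1250.
C₀ = D/Vd = 1700/100 ≈ 17.000 mg/L.
Before the 5th dose, 4 doses have been given. Superposition: Cmin = C₀·(f + f² + … + f^4).
≈ 17.000 × (0.1250 + 0.0156 + 0.0020 + 0.0002) ≈ 17.000 × 0.1428 ≈ 2.428 mg/L.

2.4 mg/L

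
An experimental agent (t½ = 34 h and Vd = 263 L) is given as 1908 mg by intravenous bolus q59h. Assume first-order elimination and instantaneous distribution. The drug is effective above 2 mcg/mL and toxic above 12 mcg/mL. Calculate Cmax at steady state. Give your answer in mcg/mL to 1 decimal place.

τ/t½ = 59/34 ≈ 1.7353, so fraction remaining f = (1/2)^(59/34) ≈ 0.3003.
At steady state, accumulation factor R = 1/(1 − e^(−kτ)) ≈ 1.4292.
Single-dose peak C₀ = D/Vd = 1908/263 ≈ 7.255 mcg/mL.
Steady-state peak Cmax,ss = C₀·R ≈ 7.255 × 1.4292 ≈ 10.369 mcg/mL.
Peak 10.4 mcg/mL vs MTC 12 mcg/mL: below toxic threshold.

10.4 mcg/mL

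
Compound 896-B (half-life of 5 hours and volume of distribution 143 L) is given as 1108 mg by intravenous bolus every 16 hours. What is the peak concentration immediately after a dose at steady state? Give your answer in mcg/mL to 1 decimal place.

τ/t½ = 16/5 ≈ 3.2, so fraction remaining f = (1/2)^(16/5) ≈ 0.1088.
At steady state, accumulation factor R = 1/(1 − e^(−kτ)) ≈ 1.1221.
Single-dose peak C₀ = D/Vd = 1108/143 ≈ 7.748 mcg/mL.
Cmax,ss = C₀/(1 − f) ≈ 7.748/0.8912 ≈ 8.694 mcg/mL.

8.7 mcg/mL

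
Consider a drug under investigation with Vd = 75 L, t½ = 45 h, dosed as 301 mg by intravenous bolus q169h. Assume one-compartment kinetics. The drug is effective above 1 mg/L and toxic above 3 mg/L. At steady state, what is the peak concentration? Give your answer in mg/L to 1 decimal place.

τ/t½ = 169/45 ≈ 3.7556, so fraction remaining f = (1/2)^(169/45) ≈ 0.0740.
Accumulation ratio R = 1/(1 − f) ≈ 1/0.9260 ≈ 1.0799.
Each bolus raises the concentration by D/Vd = 301/75 ≈ 4.013 mg/L.
Steady-state peak Cmax,ss = C₀·R ≈ 4.013 × 1.0799 ≈ 4.334 mg/L.
Peak 4.3 mg/L vs MTC 3 mg/L: exceeds toxic threshold.

4.3 mg/L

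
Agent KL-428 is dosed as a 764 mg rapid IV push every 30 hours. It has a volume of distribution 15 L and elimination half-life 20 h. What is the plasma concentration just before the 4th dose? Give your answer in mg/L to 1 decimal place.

26.6 mg/L

f = (1/2)^(τ/t½) = (1/2)^(30/20) ≈ 0.3536.
C₀ = D/Vd = 764/15 ≈ 50.933 mg/L.
Before the 4th dose, 3 doses have been given. Superposition: Cmin = C₀·(f + f² + … + f^3).
≈ 50.933 × (0.3536 + 0.1250 + 0.0442) ≈ 50.933 × 0.5228 ≈ 26.628 mg/L.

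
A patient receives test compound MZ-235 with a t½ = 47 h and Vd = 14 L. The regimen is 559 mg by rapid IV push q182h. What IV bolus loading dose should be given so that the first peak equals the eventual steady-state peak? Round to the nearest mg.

600 mg

f = (1/2)^(182/47) ≈ 0.068282; accumulation ratio R = 1/(1−f) ≈ 1.07329.
Loading dose to hit Cmax,ss on first dose: D_load = D_maint·R ≈ 559 × 1.07329 ≈ 599.97 mg.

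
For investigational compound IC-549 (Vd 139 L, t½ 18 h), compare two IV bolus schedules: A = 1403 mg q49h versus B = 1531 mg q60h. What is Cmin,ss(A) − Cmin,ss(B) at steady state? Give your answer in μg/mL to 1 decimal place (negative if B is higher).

Regimen A: f = (1/2)^(49/18) ≈ 0.1515; Cmin,ss = (1403/139)·f/(1−f) ≈ 1.802 μg/mL.
Regimen B: f = (1/2)^(60/18) ≈ 0.0992; Cmin,ss = (1531/139)·f/(1−f) ≈ 1.213 μg/mL.
Difference ≈ 1.802 − 1.213 ≈ 0.589 μg/mL.

0.6 μg/mL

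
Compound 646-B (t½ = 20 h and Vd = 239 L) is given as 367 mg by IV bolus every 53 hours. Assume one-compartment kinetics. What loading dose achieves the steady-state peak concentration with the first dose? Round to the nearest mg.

437 mg

f = (1/2)^(53/20) ≈ 0.159320; accumulation ratio R = 1/(1−f) ≈ 1.18951.
Loading dose to hit Cmax,ss on first dose: D_load = D_maint·R ≈ 367 × 1.18951 ≈ 436.55 mg.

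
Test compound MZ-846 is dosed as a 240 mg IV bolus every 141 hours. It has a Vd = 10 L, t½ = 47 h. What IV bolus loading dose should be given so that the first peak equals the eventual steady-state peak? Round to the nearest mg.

274 mg

f = (1/2)^(141/47) ≈ 0.125000; accumulation ratio R = 1/(1−f) ≈ 1.14286.
Loading dose to hit Cmax,ss on first dose: D_load = D_maint·R ≈ 240 × 1.14286 ≈ 274.29 mg.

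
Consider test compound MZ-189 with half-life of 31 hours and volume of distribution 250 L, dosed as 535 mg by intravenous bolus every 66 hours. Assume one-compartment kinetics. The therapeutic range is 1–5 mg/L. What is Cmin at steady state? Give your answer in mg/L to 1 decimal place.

0.6 mg/L

Over one 66-h interval, 66/31 ≈ 2.129 half-lives elapse, leaving f ≈ 0.2286 of each dose.
Accumulation ratio R = 1/(1 − f) ≈ 1/0.7714 ≈ 1.2963.
Each bolus raises the concentration by D/Vd = 535/250 ≈ 2.140 mg/L.
Cmax,ss = C₀/(1 − f) ≈ 2.140/0.7714 ≈ 2.774 mg/L.
Steady-state trough Cmin,ss = Cmax,ss·f ≈ 2.774 × 0.2286 ≈ 0.634 mg/L.
Trough 0.6 mg/L vs MEC 1 mg/L: subtherapeutic.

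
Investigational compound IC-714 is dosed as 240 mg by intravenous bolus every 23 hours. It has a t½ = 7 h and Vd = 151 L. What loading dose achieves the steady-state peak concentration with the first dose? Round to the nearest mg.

f = (1/2)^(23/7) ≈ 0.102542; accumulation ratio R = 1/(1−f) ≈ 1.11426.
Loading dose to hit Cmax,ss on first dose: D_load = D_maint·R ≈ 240 × 1.11426 ≈ 267.42 mg.

267 mg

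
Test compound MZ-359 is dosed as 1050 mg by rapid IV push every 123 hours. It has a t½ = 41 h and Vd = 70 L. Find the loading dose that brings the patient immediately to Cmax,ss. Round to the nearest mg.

f = (1/2)^(123/41) ≈ 0.125000; accumulation ratio R = 1/(1−f) ≈ 1.14286.
Loading dose to hit Cmax,ss on first dose: D_load = D_maint·R ≈ 1050 × 1.14286 ≈ 1200.00 mg.

1200 mg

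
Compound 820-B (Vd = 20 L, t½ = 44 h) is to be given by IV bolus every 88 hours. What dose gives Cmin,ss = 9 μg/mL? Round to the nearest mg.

τ/t½ = 88/44 ≈ 2, so f = (1/2)^(88/44) ≈ 0.250000.
Cmin,ss = (D/Vd)·f/(1−f), so D = Cmin,ss·Vd·(1−f)/f.
D = 9 × 20 × (1−f)/f ≈ 9 × 20 × 3.00000 ≈ 540.00 mg.

540 mg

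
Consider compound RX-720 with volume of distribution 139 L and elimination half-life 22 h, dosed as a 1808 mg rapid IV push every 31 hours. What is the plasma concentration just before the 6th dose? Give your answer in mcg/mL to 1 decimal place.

f = (1/2)^(τ/t½) = (1/2)^(31/22) ≈ 0.3765.
C₀ = D/Vd = 1808/139 ≈ 13.007 mcg/mL.
Before the 6th dose, 5 doses have been given. Superposition: Cmin = C₀·(f + f² + … + f^5).
≈ 13.007 × (0.3765 + 0.1418 + 0.0534 + 0.0201 + 0.0076) ≈ 13.007 × 0.5994 ≈ 7.796 mcg/mL.

7.8 mcg/mL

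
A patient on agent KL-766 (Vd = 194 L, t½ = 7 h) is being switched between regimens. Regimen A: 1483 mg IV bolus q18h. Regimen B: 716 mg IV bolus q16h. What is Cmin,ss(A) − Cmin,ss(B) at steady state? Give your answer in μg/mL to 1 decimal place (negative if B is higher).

Regimen A: f = (1/2)^(18/7) ≈ 0.1682; Cmin,ss = (1483/194)·f/(1−f) ≈ 1.546 μg/mL.
Regimen B: f = (1/2)^(16/7) ≈ 0.2051; Cmin,ss = (716/194)·f/(1−f) ≈ 0.952 μg/mL.
Difference ≈ 1.546 − 0.952 ≈ 0.594 μg/mL.

0.6 μg/mL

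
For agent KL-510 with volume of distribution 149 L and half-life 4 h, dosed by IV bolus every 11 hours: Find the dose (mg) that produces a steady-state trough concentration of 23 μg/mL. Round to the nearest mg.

τ/t½ = 11/4 ≈ 2.75, so f = (1/2)^(11/4) ≈ 0.148651.
Cmin,ss = (D/Vd)·f/(1−f), so D = Cmin,ss·Vd·(1−f)/f.
D = 23 × 149 × (1−f)/f ≈ 23 × 149 × 5.72717 ≈ 19627.01 mg.

19627 mg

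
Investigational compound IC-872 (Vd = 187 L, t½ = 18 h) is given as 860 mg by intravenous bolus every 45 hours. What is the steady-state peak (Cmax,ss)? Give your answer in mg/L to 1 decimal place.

k = ln2/t½ = ln2/18 ≈ 0.038508 h⁻¹; fraction remaining f = e^(−kτ) = e^(−0.038508×45) ≈ 0.1768.
At steady state, accumulation factor R = 1/(1 − e^(−kτ)) ≈ 1.2148.
Single-dose peak C₀ = D/Vd = 860/187 ≈ 4.599 mg/L.
Steady-state peak Cmax,ss = C₀·R ≈ 4.599 × 1.2148 ≈ 5.587 mg/L.

5.6 mg/L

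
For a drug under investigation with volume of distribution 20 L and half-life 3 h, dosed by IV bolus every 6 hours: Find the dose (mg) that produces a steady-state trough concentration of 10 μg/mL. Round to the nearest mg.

600 mg

τ/t½ = 6/3 ≈ 2, so f = (1/2)^(6/3) ≈ 0.250000.
Cmin,ss = (D/Vd)·f/(1−f), so D = Cmin,ss·Vd·(1−f)/f.
D = 10 × 20 × (1−f)/f ≈ 10 × 20 × 3.00000 ≈ 600.00 mg.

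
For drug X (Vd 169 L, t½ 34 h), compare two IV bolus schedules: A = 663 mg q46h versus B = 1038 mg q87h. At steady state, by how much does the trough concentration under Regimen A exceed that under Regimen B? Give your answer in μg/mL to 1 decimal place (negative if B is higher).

1.3 μg/mL

Regimen A: f = (1/2)^(46/34) ≈ 0.3915; Cmin,ss = (663/169)·f/(1−f) ≈ 2.524 μg/mL.
Regimen B: f = (1/2)^(87/34) ≈ 0.1697; Cmin,ss = (1038/169)·f/(1−f) ≈ 1.255 μg/mL.
Difference ≈ 2.524 − 1.255 ≈ 1.269 μg/mL.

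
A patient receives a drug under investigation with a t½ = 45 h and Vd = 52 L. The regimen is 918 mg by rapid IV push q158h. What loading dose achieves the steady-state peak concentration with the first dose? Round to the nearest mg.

f = (1/2)^(158/45) ≈ 0.087710; accumulation ratio R = 1/(1−f) ≈ 1.09614.
Loading dose to hit Cmax,ss on first dose: D_load = D_maint·R ≈ 918 × 1.09614 ≈ 1006.26 mg.

1006 mg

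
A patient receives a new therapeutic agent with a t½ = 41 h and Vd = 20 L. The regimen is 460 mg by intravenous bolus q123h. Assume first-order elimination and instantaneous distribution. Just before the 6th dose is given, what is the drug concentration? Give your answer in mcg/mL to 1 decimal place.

3.3 mcg/mL

f = (1/2)^(τ/t½) = (1/2)^(123/41) ≈ 0.1250.
C₀ = D/Vd = 460/20 ≈ 23.000 mcg/mL.
Before the 6th dose, 5 doses have been given. Superposition: Cmin = C₀·(f + f² + … + f^5).
≈ 23.000 × (0.1250 + 0.0156 + 0.0020 + 0.0002 + 0.0000) ≈ 23.000 × 0.1428 ≈ 3.284 mcg/mL.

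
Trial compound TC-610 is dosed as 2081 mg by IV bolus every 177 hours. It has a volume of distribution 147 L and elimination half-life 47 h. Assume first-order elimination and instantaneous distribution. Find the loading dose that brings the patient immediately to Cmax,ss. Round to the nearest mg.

f = (1/2)^(177/47) ≈ 0.073508; accumulation ratio R = 1/(1−f) ≈ 1.07934.
Loading dose to hit Cmax,ss on first dose: D_load = D_maint·R ≈ 2081 × 1.07934 ≈ 2246.11 mg.

2246 mg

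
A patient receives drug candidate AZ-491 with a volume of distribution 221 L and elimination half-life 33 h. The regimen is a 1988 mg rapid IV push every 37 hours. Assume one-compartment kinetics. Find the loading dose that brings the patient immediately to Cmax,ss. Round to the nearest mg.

3679 mg

f = (1/2)^(37/33) ≈ 0.459707; accumulation ratio R = 1/(1−f) ≈ 1.85085.
Loading dose to hit Cmax,ss on first dose: D_load = D_maint·R ≈ 1988 × 1.85085 ≈ 3679.49 mg.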